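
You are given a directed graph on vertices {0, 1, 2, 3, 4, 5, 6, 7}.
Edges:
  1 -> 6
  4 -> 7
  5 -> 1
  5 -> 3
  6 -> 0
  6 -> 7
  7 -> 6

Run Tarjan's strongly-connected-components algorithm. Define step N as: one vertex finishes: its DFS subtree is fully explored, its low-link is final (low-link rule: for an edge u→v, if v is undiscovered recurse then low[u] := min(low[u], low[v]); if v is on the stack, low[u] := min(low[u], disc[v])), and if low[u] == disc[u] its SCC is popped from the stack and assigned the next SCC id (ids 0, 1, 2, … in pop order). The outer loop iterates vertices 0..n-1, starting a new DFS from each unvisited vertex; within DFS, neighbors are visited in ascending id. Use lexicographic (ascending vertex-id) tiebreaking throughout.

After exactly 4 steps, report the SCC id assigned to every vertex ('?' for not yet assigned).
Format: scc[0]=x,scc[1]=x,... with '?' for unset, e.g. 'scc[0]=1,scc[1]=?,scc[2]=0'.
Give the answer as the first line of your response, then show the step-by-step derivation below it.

scc[0]=0,scc[1]=2,scc[2]=?,scc[3]=?,scc[4]=?,scc[5]=?,scc[6]=1,scc[7]=1

step 1: low=(low[0]=0,low[1]=?,low[2]=?,low[3]=?,low[4]=?,low[5]=?,low[6]=?,low[7]=?); scc=(scc[0]=0,scc[1]=?,scc[2]=?,scc[3]=?,scc[4]=?,scc[5]=?,scc[6]=?,scc[7]=?)
step 2: low=(low[0]=0,low[1]=1,low[2]=?,low[3]=?,low[4]=?,low[5]=?,low[6]=2,low[7]=2); scc=(scc[0]=0,scc[1]=?,scc[2]=?,scc[3]=?,scc[4]=?,scc[5]=?,scc[6]=?,scc[7]=?)
step 3: low=(low[0]=0,low[1]=1,low[2]=?,low[3]=?,low[4]=?,low[5]=?,low[6]=2,low[7]=2); scc=(scc[0]=0,scc[1]=?,scc[2]=?,scc[3]=?,scc[4]=?,scc[5]=?,scc[6]=1,scc[7]=1)
step 4: low=(low[0]=0,low[1]=1,low[2]=?,low[3]=?,low[4]=?,low[5]=?,low[6]=2,low[7]=2); scc=(scc[0]=0,scc[1]=2,scc[2]=?,scc[3]=?,scc[4]=?,scc[5]=?,scc[6]=1,scc[7]=1)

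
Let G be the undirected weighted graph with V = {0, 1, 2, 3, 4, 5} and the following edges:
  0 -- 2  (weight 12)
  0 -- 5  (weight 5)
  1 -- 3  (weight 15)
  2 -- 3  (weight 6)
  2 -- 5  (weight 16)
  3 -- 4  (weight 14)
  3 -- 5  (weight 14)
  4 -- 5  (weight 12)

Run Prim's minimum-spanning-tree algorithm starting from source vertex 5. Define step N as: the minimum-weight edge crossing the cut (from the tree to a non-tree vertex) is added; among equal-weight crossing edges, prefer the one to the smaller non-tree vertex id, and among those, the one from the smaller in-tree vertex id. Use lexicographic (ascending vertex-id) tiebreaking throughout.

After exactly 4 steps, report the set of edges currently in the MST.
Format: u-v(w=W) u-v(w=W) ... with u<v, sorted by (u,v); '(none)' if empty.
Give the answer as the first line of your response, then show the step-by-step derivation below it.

0-2(w=12) 0-5(w=5) 2-3(w=6) 4-5(w=12)

step 1: add edge 0-5 (w=5); MST = {0-5(w=5)}
step 2: add edge 0-2 (w=12); MST = {0-2(w=12) 0-5(w=5)}
step 3: add edge 2-3 (w=6); MST = {0-2(w=12) 0-5(w=5) 2-3(w=6)}
step 4: add edge 4-5 (w=12); MST = {0-2(w=12) 0-5(w=5) 2-3(w=6) 4-5(w=12)}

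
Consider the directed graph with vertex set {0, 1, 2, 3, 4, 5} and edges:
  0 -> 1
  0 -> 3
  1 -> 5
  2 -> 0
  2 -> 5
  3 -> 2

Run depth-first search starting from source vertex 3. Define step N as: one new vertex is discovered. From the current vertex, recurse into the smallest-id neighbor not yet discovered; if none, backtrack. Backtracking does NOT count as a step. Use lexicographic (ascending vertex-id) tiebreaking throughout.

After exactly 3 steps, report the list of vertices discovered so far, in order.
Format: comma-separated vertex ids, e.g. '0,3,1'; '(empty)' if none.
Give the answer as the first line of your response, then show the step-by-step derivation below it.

3,2,0

step 1: discover 3; path=3; order=3
step 2: discover 2; path=3>2; order=3,2
step 3: discover 0; path=3>2>0; order=3,2,0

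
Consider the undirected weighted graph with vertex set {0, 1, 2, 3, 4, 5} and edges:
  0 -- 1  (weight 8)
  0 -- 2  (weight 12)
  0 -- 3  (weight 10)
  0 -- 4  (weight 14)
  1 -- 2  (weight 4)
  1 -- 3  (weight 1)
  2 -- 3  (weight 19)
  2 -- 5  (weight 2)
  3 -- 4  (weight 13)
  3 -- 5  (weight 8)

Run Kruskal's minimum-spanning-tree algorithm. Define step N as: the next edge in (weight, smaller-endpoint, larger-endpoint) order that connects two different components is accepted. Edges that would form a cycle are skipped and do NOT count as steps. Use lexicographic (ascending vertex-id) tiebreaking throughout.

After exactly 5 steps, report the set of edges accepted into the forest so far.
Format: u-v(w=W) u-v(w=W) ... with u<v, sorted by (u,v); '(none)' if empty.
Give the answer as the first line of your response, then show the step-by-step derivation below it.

0-1(w=8) 1-2(w=4) 1-3(w=1) 2-5(w=2) 3-4(w=13)

step 1: add edge 1-3 (w=1); MST = {1-3(w=1)}
step 2: add edge 2-5 (w=2); MST = {1-3(w=1) 2-5(w=2)}
step 3: add edge 1-2 (w=4); MST = {1-2(w=4) 1-3(w=1) 2-5(w=2)}
step 4: add edge 0-1 (w=8); MST = {0-1(w=8) 1-2(w=4) 1-3(w=1) 2-5(w=2)}
step 5: add edge 3-4 (w=13); MST = {0-1(w=8) 1-2(w=4) 1-3(w=1) 2-5(w=2) 3-4(w=13)}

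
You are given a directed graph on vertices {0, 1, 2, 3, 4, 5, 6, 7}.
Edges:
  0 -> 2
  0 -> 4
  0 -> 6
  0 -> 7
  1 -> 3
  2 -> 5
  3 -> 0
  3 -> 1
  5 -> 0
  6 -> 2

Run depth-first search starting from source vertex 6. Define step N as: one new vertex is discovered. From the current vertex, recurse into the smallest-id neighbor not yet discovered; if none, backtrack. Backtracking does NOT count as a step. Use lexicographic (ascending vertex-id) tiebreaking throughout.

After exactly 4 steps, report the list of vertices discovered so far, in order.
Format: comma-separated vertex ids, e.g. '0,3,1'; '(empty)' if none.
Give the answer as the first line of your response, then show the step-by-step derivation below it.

6,2,5,0

step 1: discover 6; path=6; order=6
step 2: discover 2; path=6>2; order=6,2
step 3: discover 5; path=6>2>5; order=6,2,5
step 4: discover 0; path=6>2>5>0; order=6,2,5,0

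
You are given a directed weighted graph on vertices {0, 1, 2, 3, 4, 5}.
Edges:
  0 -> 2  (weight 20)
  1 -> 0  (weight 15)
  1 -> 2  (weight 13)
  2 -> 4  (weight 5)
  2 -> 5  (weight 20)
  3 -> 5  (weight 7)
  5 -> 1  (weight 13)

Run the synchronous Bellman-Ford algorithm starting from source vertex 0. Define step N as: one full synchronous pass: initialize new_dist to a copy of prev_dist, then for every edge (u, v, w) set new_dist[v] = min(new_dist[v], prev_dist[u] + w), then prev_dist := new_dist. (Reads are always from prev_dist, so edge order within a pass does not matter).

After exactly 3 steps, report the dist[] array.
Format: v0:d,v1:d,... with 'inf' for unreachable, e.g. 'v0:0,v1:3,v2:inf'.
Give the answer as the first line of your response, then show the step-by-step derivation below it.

v0:0,v1:53,v2:20,v3:inf,v4:25,v5:40

step 1: dist = v0:0,v1:inf,v2:20,v3:inf,v4:inf,v5:inf
step 2: dist = v0:0,v1:inf,v2:20,v3:inf,v4:25,v5:40
step 3: dist = v0:0,v1:53,v2:20,v3:inf,v4:25,v5:40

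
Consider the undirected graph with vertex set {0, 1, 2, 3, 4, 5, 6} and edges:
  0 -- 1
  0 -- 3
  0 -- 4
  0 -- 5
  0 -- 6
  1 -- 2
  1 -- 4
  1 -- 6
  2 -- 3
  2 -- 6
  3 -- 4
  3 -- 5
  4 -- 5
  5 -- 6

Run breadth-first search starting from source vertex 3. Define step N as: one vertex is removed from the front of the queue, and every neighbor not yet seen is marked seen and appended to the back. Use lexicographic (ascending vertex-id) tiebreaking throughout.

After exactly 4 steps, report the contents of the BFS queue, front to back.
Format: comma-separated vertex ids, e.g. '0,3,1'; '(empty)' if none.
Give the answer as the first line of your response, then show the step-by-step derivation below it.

5,1,6

step 1: dequeue 3; queue=[0,2,4,5]; order=3
step 2: dequeue 0; queue=[2,4,5,1,6]; order=3,0
step 3: dequeue 2; queue=[4,5,1,6]; order=3,0,2
step 4: dequeue 4; queue=[5,1,6]; order=3,0,2,4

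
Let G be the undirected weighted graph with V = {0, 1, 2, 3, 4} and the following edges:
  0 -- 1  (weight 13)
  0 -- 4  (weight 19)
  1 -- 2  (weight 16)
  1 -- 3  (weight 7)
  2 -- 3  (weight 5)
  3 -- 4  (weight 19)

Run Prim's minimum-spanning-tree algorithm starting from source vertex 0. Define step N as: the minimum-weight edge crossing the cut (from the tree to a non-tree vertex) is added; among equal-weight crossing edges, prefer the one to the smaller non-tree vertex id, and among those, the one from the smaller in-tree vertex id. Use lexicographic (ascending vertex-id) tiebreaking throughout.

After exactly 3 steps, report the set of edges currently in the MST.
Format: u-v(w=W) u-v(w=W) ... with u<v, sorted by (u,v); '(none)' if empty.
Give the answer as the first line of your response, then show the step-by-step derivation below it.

0-1(w=13) 1-3(w=7) 2-3(w=5)

step 1: add edge 0-1 (w=13); MST = {0-1(w=13)}
step 2: add edge 1-3 (w=7); MST = {0-1(w=13) 1-3(w=7)}
step 3: add edge 2-3 (w=5); MST = {0-1(w=13) 1-3(w=7) 2-3(w=5)}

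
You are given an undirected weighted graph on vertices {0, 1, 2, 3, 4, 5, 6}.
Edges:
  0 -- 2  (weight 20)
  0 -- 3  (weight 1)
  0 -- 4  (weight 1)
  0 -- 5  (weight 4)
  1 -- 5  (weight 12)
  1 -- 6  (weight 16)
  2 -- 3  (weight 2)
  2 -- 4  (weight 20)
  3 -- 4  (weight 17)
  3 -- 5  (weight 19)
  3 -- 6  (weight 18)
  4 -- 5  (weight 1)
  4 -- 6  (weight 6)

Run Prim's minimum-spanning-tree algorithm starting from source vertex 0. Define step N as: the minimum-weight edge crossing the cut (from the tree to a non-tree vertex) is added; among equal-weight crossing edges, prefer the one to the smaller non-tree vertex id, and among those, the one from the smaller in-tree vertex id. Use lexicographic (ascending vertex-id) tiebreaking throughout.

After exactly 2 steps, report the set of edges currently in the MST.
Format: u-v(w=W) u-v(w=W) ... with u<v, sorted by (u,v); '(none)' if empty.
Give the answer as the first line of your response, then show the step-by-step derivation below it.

0-3(w=1) 0-4(w=1)

step 1: add edge 0-3 (w=1); MST = {0-3(w=1)}
step 2: add edge 0-4 (w=1); MST = {0-3(w=1) 0-4(w=1)}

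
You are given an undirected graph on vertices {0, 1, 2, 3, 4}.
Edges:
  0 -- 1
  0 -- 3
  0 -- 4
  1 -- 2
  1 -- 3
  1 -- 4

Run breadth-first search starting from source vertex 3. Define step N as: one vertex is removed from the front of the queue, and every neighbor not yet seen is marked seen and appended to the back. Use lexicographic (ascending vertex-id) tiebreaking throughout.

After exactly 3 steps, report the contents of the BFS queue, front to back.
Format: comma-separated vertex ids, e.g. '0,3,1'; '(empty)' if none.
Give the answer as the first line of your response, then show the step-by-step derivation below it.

4,2

step 1: dequeue 3; queue=[0,1]; order=3
step 2: dequeue 0; queue=[1,4]; order=3,0
step 3: dequeue 1; queue=[4,2]; order=3,0,1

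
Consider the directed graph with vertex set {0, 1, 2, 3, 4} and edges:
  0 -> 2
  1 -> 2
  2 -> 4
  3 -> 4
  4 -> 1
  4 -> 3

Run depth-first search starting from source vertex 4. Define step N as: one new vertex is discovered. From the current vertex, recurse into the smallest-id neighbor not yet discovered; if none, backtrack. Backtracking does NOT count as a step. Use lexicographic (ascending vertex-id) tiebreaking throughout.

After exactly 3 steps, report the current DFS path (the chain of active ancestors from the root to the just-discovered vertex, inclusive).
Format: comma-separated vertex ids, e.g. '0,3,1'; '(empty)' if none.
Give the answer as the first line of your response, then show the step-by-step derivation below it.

4,1,2

step 1: discover 4; path=4; order=4
step 2: discover 1; path=4>1; order=4,1
step 3: discover 2; path=4>1>2; order=4,1,2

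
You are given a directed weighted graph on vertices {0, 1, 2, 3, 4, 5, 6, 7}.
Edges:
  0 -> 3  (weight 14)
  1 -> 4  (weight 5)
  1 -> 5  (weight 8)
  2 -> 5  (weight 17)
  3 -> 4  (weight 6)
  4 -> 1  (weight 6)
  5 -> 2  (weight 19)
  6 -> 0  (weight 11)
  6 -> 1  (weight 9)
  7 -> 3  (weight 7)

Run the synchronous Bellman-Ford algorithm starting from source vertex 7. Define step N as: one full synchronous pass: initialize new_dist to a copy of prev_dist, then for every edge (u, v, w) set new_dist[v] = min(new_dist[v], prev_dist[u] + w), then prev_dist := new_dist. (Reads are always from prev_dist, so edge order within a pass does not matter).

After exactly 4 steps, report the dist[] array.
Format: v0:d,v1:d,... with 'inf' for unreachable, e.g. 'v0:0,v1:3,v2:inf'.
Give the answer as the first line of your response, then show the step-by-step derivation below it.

v0:inf,v1:19,v2:inf,v3:7,v4:13,v5:27,v6:inf,v7:0

step 1: dist = v0:inf,v1:inf,v2:inf,v3:7,v4:inf,v5:inf,v6:inf,v7:0
step 2: dist = v0:inf,v1:inf,v2:inf,v3:7,v4:13,v5:inf,v6:inf,v7:0
step 3: dist = v0:inf,v1:19,v2:inf,v3:7,v4:13,v5:inf,v6:inf,v7:0
step 4: dist = v0:inf,v1:19,v2:inf,v3:7,v4:13,v5:27,v6:inf,v7:0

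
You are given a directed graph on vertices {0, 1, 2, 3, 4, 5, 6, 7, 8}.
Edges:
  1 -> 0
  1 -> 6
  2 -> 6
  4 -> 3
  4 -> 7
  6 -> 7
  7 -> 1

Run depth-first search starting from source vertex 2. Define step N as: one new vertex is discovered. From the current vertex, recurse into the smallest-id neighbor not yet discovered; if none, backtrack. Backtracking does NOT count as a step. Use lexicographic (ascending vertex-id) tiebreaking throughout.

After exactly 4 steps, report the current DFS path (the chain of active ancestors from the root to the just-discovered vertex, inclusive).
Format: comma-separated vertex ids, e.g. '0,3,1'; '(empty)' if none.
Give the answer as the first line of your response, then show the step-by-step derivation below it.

2,6,7,1

step 1: discover 2; path=2; order=2
step 2: discover 6; path=2>6; order=2,6
step 3: discover 7; path=2>6>7; order=2,6,7
step 4: discover 1; path=2>6>7>1; order=2,6,7,1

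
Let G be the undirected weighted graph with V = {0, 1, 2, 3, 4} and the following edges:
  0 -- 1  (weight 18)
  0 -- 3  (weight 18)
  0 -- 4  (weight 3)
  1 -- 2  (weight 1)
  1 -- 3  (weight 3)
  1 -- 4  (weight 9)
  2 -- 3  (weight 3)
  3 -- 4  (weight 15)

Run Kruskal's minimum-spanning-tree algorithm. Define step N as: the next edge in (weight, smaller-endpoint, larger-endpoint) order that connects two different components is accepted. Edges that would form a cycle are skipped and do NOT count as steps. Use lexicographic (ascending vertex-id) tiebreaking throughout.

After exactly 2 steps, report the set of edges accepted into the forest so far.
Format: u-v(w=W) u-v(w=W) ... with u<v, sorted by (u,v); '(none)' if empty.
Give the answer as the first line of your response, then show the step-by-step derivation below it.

0-4(w=3) 1-2(w=1)

step 1: add edge 1-2 (w=1); MST = {1-2(w=1)}
step 2: add edge 0-4 (w=3); MST = {0-4(w=3) 1-2(w=1)}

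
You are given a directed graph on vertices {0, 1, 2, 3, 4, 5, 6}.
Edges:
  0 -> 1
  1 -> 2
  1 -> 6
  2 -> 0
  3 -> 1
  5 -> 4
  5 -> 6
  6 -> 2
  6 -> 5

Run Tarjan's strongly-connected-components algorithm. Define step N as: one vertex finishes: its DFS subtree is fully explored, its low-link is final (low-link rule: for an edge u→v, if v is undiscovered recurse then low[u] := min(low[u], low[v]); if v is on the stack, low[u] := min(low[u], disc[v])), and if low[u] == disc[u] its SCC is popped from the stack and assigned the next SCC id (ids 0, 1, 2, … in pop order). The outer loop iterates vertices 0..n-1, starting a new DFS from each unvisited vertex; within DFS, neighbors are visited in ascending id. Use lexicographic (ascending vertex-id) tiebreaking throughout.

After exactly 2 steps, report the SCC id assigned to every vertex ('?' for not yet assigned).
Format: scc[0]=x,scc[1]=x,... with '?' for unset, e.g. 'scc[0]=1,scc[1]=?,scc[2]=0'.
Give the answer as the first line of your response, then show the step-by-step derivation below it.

scc[0]=?,scc[1]=?,scc[2]=?,scc[3]=?,scc[4]=0,scc[5]=?,scc[6]=?

step 1: low=(low[0]=0,low[1]=1,low[2]=0,low[3]=?,low[4]=?,low[5]=?,low[6]=?); scc=(scc[0]=?,scc[1]=?,scc[2]=?,scc[3]=?,scc[4]=?,scc[5]=?,scc[6]=?)
step 2: low=(low[0]=0,low[1]=0,low[2]=0,low[3]=?,low[4]=5,low[5]=4,low[6]=2); scc=(scc[0]=?,scc[1]=?,scc[2]=?,scc[3]=?,scc[4]=0,scc[5]=?,scc[6]=?)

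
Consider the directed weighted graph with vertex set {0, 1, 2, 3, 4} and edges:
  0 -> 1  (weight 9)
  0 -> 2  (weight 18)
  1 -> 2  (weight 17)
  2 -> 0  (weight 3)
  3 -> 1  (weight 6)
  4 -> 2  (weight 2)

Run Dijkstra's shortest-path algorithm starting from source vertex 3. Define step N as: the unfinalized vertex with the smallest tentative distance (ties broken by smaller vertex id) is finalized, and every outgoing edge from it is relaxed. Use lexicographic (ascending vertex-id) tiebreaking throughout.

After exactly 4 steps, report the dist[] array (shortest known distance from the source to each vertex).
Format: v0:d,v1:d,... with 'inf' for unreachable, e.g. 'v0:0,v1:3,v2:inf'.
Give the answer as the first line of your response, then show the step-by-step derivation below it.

v0:26,v1:6,v2:23,v3:0,v4:inf

step 1: dist = v0:inf,v1:6,v2:inf,v3:0,v4:inf
step 2: dist = v0:inf,v1:6,v2:23,v3:0,v4:inf
step 3: dist = v0:26,v1:6,v2:23,v3:0,v4:inf
step 4: dist = v0:26,v1:6,v2:23,v3:0,v4:inf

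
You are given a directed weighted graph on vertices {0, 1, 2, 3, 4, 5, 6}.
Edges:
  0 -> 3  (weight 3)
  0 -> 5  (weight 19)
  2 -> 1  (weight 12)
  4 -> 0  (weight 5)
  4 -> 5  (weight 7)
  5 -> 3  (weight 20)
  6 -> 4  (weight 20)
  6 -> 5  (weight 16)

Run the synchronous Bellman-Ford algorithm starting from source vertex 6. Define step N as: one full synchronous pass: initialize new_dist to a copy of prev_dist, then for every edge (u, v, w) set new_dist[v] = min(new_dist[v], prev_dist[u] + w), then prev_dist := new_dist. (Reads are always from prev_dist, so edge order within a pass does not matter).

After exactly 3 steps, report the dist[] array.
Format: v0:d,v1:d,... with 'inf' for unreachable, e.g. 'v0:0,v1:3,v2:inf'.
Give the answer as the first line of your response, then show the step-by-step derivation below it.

v0:25,v1:inf,v2:inf,v3:28,v4:20,v5:16,v6:0

step 1: dist = v0:inf,v1:inf,v2:inf,v3:inf,v4:20,v5:16,v6:0
step 2: dist = v0:25,v1:inf,v2:inf,v3:36,v4:20,v5:16,v6:0
step 3: dist = v0:25,v1:inf,v2:inf,v3:28,v4:20,v5:16,v6:0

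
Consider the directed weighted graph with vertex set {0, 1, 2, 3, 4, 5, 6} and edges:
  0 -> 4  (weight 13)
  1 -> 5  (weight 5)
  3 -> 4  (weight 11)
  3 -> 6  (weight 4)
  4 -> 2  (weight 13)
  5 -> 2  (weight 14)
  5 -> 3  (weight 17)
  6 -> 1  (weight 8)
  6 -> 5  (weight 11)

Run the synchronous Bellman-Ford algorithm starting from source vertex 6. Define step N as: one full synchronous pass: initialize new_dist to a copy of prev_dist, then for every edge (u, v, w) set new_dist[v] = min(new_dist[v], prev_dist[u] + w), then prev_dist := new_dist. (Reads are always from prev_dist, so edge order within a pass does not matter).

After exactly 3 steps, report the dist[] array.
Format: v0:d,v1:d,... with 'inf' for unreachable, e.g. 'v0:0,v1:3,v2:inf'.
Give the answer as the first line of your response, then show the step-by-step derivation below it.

v0:inf,v1:8,v2:25,v3:28,v4:39,v5:11,v6:0

step 1: dist = v0:inf,v1:8,v2:inf,v3:inf,v4:inf,v5:11,v6:0
step 2: dist = v0:inf,v1:8,v2:25,v3:28,v4:inf,v5:11,v6:0
step 3: dist = v0:inf,v1:8,v2:25,v3:28,v4:39,v5:11,v6:0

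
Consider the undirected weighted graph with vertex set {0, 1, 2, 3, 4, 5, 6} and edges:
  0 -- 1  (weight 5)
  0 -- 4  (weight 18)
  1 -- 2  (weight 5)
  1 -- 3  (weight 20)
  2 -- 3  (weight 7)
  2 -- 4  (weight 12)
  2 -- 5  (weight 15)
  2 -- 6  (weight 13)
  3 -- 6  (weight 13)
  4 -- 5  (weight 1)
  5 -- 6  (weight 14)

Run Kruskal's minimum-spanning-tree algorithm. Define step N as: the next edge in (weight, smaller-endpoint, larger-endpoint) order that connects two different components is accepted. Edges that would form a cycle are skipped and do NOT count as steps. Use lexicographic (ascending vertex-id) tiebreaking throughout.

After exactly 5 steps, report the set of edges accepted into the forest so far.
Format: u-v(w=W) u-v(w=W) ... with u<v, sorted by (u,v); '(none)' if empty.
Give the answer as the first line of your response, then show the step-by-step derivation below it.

0-1(w=5) 1-2(w=5) 2-3(w=7) 2-4(w=12) 4-5(w=1)

step 1: add edge 4-5 (w=1); MST = {4-5(w=1)}
step 2: add edge 0-1 (w=5); MST = {0-1(w=5) 4-5(w=1)}
step 3: add edge 1-2 (w=5); MST = {0-1(w=5) 1-2(w=5) 4-5(w=1)}
step 4: add edge 2-3 (w=7); MST = {0-1(w=5) 1-2(w=5) 2-3(w=7) 4-5(w=1)}
step 5: add edge 2-4 (w=12); MST = {0-1(w=5) 1-2(w=5) 2-3(w=7) 2-4(w=12) 4-5(w=1)}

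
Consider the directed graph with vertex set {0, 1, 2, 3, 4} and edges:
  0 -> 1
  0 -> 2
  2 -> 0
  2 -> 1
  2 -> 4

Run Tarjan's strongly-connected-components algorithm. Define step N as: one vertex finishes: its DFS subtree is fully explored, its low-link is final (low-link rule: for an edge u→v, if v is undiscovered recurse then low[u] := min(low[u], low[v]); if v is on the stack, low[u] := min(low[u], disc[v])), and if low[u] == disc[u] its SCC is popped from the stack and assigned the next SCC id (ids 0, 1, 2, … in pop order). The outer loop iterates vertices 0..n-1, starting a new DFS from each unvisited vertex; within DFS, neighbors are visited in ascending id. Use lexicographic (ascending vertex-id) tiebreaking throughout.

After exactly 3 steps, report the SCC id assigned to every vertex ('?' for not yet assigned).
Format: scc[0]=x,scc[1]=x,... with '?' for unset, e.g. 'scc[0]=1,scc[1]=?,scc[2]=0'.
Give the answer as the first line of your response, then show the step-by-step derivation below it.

scc[0]=?,scc[1]=0,scc[2]=?,scc[3]=?,scc[4]=1

step 1: low=(low[0]=0,low[1]=1,low[2]=?,low[3]=?,low[4]=?); scc=(scc[0]=?,scc[1]=0,scc[2]=?,scc[3]=?,scc[4]=?)
step 2: low=(low[0]=0,low[1]=1,low[2]=0,low[3]=?,low[4]=3); scc=(scc[0]=?,scc[1]=0,scc[2]=?,scc[3]=?,scc[4]=1)
step 3: low=(low[0]=0,low[1]=1,low[2]=0,low[3]=?,low[4]=3); scc=(scc[0]=?,scc[1]=0,scc[2]=?,scc[3]=?,scc[4]=1)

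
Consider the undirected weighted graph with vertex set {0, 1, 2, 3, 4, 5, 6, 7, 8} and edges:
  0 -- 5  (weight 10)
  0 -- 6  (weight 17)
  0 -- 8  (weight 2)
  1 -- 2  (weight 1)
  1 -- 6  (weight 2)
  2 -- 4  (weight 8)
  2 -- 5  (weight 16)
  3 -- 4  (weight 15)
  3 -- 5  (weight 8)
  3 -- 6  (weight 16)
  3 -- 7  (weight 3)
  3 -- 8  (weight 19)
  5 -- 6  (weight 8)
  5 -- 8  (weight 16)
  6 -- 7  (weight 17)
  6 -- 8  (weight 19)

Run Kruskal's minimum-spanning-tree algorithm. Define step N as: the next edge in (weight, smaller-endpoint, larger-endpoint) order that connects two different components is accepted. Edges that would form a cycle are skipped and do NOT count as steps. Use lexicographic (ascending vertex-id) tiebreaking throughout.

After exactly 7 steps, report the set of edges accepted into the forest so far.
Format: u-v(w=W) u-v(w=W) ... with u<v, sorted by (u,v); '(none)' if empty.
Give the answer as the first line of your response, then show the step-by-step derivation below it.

0-8(w=2) 1-2(w=1) 1-6(w=2) 2-4(w=8) 3-5(w=8) 3-7(w=3) 5-6(w=8)

step 1: add edge 1-2 (w=1); MST = {1-2(w=1)}
step 2: add edge 0-8 (w=2); MST = {0-8(w=2) 1-2(w=1)}
step 3: add edge 1-6 (w=2); MST = {0-8(w=2) 1-2(w=1) 1-6(w=2)}
step 4: add edge 3-7 (w=3); MST = {0-8(w=2) 1-2(w=1) 1-6(w=2) 3-7(w=3)}
step 5: add edge 2-4 (w=8); MST = {0-8(w=2) 1-2(w=1) 1-6(w=2) 2-4(w=8) 3-7(w=3)}
step 6: add edge 3-5 (w=8); MST = {0-8(w=2) 1-2(w=1) 1-6(w=2) 2-4(w=8) 3-5(w=8) 3-7(w=3)}
step 7: add edge 5-6 (w=8); MST = {0-8(w=2) 1-2(w=1) 1-6(w=2) 2-4(w=8) 3-5(w=8) 3-7(w=3) 5-6(w=8)}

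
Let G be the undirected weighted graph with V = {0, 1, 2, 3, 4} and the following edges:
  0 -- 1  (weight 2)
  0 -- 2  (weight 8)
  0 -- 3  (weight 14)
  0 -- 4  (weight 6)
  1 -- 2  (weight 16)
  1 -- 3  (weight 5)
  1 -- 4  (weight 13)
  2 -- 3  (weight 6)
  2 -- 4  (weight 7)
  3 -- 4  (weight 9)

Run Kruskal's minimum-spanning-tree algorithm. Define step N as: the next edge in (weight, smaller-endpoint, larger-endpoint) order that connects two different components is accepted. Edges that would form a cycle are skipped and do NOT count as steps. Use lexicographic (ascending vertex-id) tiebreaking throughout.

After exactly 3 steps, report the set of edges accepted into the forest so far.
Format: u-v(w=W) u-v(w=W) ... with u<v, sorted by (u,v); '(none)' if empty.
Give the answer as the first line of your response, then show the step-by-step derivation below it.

0-1(w=2) 0-4(w=6) 1-3(w=5)

step 1: add edge 0-1 (w=2); MST = {0-1(w=2)}
step 2: add edge 1-3 (w=5); MST = {0-1(w=2) 1-3(w=5)}
step 3: add edge 0-4 (w=6); MST = {0-1(w=2) 0-4(w=6) 1-3(w=5)}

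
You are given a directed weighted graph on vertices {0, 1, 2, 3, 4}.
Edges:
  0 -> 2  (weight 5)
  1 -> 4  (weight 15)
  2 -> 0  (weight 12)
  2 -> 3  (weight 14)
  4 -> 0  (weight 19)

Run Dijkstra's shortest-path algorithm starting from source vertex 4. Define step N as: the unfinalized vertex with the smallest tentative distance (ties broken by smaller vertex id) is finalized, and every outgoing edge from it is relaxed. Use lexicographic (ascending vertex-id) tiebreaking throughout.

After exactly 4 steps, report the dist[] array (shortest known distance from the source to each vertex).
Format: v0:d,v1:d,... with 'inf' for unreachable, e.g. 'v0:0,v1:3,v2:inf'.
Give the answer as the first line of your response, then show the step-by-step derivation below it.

v0:19,v1:inf,v2:24,v3:38,v4:0

step 1: dist = v0:19,v1:inf,v2:inf,v3:inf,v4:0
step 2: dist = v0:19,v1:inf,v2:24,v3:inf,v4:0
step 3: dist = v0:19,v1:inf,v2:24,v3:38,v4:0
step 4: dist = v0:19,v1:inf,v2:24,v3:38,v4:0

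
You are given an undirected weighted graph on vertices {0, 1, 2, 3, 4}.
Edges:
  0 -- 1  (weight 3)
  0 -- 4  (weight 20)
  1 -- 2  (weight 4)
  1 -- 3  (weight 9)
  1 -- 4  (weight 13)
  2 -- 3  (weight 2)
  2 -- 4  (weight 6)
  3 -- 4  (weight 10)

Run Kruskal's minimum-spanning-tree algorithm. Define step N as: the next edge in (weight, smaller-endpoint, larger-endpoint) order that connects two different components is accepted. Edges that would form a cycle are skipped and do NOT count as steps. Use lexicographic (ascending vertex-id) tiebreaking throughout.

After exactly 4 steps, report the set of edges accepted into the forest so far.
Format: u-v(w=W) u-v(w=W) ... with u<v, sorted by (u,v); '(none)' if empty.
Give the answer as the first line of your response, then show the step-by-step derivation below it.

0-1(w=3) 1-2(w=4) 2-3(w=2) 2-4(w=6)

step 1: add edge 2-3 (w=2); MST = {2-3(w=2)}
step 2: add edge 0-1 (w=3); MST = {0-1(w=3) 2-3(w=2)}
step 3: add edge 1-2 (w=4); MST = {0-1(w=3) 1-2(w=4) 2-3(w=2)}
step 4: add edge 2-4 (w=6); MST = {0-1(w=3) 1-2(w=4) 2-3(w=2) 2-4(w=6)}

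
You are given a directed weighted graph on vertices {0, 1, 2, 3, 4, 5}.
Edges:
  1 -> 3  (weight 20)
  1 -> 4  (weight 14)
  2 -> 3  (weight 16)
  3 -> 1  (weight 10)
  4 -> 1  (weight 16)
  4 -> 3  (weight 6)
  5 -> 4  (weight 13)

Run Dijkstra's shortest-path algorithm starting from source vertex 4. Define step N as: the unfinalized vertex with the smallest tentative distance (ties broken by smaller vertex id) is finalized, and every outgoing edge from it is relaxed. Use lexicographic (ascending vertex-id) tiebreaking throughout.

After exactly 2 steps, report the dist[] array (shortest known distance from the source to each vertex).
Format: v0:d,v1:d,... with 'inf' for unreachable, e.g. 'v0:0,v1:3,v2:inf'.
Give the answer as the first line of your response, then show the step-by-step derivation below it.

v0:inf,v1:16,v2:inf,v3:6,v4:0,v5:inf

step 1: dist = v0:inf,v1:16,v2:inf,v3:6,v4:0,v5:inf
step 2: dist = v0:inf,v1:16,v2:inf,v3:6,v4:0,v5:inf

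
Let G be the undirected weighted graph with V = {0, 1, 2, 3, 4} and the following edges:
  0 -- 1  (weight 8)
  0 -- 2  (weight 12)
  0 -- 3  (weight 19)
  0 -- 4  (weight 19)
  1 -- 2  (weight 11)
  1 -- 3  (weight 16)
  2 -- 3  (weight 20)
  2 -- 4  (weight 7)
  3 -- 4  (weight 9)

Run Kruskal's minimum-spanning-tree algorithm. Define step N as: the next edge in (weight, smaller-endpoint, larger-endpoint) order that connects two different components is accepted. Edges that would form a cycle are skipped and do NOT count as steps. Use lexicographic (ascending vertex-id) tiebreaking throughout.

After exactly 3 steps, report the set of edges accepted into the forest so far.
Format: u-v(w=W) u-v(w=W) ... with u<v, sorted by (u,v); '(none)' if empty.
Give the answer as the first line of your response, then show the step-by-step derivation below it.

0-1(w=8) 2-4(w=7) 3-4(w=9)

step 1: add edge 2-4 (w=7); MST = {2-4(w=7)}
step 2: add edge 0-1 (w=8); MST = {0-1(w=8) 2-4(w=7)}
step 3: add edge 3-4 (w=9); MST = {0-1(w=8) 2-4(w=7) 3-4(w=9)}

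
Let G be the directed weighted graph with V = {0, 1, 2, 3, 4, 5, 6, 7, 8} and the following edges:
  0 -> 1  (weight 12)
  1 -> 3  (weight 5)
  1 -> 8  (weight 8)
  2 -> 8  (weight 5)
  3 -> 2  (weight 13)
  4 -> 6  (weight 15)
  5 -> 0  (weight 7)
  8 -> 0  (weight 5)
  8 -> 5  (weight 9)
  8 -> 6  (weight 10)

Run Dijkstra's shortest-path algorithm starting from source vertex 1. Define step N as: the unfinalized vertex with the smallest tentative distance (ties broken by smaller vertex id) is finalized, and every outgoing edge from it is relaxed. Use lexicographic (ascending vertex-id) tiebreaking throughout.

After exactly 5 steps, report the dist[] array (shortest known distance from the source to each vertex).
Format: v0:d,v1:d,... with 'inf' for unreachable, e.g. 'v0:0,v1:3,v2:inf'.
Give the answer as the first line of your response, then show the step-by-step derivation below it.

v0:13,v1:0,v2:18,v3:5,v4:inf,v5:17,v6:18,v7:inf,v8:8

step 1: dist = v0:inf,v1:0,v2:inf,v3:5,v4:inf,v5:inf,v6:inf,v7:inf,v8:8
step 2: dist = v0:inf,v1:0,v2:18,v3:5,v4:inf,v5:inf,v6:inf,v7:inf,v8:8
step 3: dist = v0:13,v1:0,v2:18,v3:5,v4:inf,v5:17,v6:18,v7:inf,v8:8
step 4: dist = v0:13,v1:0,v2:18,v3:5,v4:inf,v5:17,v6:18,v7:inf,v8:8
step 5: dist = v0:13,v1:0,v2:18,v3:5,v4:inf,v5:17,v6:18,v7:inf,v8:8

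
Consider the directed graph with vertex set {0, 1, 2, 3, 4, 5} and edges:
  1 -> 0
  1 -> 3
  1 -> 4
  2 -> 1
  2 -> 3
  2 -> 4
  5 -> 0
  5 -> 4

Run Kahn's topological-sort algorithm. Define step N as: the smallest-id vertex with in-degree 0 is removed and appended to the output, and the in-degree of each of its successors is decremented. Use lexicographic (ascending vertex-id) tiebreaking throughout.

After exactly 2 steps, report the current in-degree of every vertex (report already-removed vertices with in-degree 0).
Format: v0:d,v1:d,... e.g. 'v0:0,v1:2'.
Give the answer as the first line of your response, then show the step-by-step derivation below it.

v0:1,v1:0,v2:0,v3:0,v4:1,v5:0

step 1: output 2; order=[2]; indeg=(2,0,0,1,2,0)
step 2: output 1; order=[2,1]; indeg=(1,0,0,0,1,0)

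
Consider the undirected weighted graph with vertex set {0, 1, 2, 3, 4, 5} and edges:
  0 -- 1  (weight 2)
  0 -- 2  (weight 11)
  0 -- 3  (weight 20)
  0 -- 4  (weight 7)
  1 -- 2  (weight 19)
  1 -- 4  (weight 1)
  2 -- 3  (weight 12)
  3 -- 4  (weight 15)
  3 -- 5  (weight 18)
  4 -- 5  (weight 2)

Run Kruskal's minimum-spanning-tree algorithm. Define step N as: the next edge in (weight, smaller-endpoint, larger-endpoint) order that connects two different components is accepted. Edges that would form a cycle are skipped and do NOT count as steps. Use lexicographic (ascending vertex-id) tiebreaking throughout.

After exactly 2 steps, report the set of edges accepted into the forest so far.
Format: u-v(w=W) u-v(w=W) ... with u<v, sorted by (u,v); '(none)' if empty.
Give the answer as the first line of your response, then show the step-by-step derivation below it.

0-1(w=2) 1-4(w=1)

step 1: add edge 1-4 (w=1); MST = {1-4(w=1)}
step 2: add edge 0-1 (w=2); MST = {0-1(w=2) 1-4(w=1)}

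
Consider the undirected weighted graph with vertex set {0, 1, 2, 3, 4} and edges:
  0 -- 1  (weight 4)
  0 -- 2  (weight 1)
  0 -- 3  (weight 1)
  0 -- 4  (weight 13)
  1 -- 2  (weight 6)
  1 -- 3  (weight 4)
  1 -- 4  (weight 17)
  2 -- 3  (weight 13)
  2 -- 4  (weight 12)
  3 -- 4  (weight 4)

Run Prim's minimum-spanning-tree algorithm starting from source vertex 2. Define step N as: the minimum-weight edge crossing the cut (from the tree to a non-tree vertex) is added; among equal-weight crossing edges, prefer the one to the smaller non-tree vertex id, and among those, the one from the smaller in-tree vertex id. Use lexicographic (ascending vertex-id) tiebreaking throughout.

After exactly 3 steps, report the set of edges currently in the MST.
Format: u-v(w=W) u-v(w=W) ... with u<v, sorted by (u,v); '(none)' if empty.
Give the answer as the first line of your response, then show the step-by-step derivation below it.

0-1(w=4) 0-2(w=1) 0-3(w=1)

step 1: add edge 0-2 (w=1); MST = {0-2(w=1)}
step 2: add edge 0-3 (w=1); MST = {0-2(w=1) 0-3(w=1)}
step 3: add edge 0-1 (w=4); MST = {0-1(w=4) 0-2(w=1) 0-3(w=1)}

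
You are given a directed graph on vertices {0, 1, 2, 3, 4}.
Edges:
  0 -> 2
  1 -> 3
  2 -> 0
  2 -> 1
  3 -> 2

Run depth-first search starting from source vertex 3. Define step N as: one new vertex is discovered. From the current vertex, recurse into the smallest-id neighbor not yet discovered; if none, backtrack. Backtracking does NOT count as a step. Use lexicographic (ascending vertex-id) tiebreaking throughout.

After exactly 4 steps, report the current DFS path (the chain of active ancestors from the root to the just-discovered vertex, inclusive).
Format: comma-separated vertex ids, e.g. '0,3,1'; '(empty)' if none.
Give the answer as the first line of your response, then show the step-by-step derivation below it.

3,2,1

step 1: discover 3; path=3; order=3
step 2: discover 2; path=3>2; order=3,2
step 3: discover 0; path=3>2>0; order=3,2,0
step 4: discover 1; path=3>2>1; order=3,2,0,1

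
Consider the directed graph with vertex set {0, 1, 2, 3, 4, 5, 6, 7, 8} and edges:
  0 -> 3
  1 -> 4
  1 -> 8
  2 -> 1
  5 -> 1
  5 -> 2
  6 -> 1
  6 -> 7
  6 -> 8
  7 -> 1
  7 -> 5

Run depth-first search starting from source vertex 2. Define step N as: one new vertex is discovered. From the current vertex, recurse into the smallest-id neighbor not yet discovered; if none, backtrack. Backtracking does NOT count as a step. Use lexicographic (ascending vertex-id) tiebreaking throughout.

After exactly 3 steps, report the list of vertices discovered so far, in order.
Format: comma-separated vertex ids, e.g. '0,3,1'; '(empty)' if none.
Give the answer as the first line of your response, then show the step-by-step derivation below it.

2,1,4

step 1: discover 2; path=2; order=2
step 2: discover 1; path=2>1; order=2,1
step 3: discover 4; path=2>1>4; order=2,1,4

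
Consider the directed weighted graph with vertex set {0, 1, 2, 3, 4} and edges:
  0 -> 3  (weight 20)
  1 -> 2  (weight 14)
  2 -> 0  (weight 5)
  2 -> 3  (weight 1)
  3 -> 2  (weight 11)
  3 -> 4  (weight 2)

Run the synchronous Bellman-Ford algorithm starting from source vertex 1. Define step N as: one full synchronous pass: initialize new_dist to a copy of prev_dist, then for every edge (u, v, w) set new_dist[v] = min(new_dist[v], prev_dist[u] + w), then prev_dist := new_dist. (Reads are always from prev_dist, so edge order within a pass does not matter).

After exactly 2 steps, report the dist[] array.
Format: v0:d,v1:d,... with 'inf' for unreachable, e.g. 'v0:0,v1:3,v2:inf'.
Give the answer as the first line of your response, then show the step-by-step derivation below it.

v0:19,v1:0,v2:14,v3:15,v4:inf

step 1: dist = v0:inf,v1:0,v2:14,v3:inf,v4:inf
step 2: dist = v0:19,v1:0,v2:14,v3:15,v4:inf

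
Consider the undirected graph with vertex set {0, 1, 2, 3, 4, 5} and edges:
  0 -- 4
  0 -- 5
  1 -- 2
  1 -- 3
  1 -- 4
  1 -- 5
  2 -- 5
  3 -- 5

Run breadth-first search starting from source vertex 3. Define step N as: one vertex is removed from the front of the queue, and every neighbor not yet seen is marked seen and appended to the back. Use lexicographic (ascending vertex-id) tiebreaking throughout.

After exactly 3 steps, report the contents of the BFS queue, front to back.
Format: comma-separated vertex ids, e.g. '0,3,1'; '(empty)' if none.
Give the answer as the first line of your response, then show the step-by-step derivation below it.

2,4,0

step 1: dequeue 3; queue=[1,5]; order=3
step 2: dequeue 1; queue=[5,2,4]; order=3,1
step 3: dequeue 5; queue=[2,4,0]; order=3,1,5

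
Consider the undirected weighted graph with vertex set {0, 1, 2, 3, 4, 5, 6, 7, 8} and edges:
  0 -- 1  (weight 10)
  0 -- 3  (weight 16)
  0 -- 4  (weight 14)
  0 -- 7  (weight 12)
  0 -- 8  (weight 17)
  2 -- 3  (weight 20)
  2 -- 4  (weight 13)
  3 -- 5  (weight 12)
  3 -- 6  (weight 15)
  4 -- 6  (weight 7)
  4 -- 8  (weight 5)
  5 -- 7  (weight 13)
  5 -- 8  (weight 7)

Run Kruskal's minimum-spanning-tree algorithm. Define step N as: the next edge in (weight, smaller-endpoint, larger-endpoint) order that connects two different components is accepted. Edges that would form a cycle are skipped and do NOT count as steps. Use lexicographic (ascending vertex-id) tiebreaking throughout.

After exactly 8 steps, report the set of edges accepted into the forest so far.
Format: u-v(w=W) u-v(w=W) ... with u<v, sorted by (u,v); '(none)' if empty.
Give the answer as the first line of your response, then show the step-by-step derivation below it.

0-1(w=10) 0-7(w=12) 2-4(w=13) 3-5(w=12) 4-6(w=7) 4-8(w=5) 5-7(w=13) 5-8(w=7)

step 1: add edge 4-8 (w=5); MST = {4-8(w=5)}
step 2: add edge 4-6 (w=7); MST = {4-6(w=7) 4-8(w=5)}
step 3: add edge 5-8 (w=7); MST = {4-6(w=7) 4-8(w=5) 5-8(w=7)}
step 4: add edge 0-1 (w=10); MST = {0-1(w=10) 4-6(w=7) 4-8(w=5) 5-8(w=7)}
step 5: add edge 0-7 (w=12); MST = {0-1(w=10) 0-7(w=12) 4-6(w=7) 4-8(w=5) 5-8(w=7)}
step 6: add edge 3-5 (w=12); MST = {0-1(w=10) 0-7(w=12) 3-5(w=12) 4-6(w=7) 4-8(w=5) 5-8(w=7)}
step 7: add edge 2-4 (w=13); MST = {0-1(w=10) 0-7(w=12) 2-4(w=13) 3-5(w=12) 4-6(w=7) 4-8(w=5) 5-8(w=7)}
step 8: add edge 5-7 (w=13); MST = {0-1(w=10) 0-7(w=12) 2-4(w=13) 3-5(w=12) 4-6(w=7) 4-8(w=5) 5-7(w=13) 5-8(w=7)}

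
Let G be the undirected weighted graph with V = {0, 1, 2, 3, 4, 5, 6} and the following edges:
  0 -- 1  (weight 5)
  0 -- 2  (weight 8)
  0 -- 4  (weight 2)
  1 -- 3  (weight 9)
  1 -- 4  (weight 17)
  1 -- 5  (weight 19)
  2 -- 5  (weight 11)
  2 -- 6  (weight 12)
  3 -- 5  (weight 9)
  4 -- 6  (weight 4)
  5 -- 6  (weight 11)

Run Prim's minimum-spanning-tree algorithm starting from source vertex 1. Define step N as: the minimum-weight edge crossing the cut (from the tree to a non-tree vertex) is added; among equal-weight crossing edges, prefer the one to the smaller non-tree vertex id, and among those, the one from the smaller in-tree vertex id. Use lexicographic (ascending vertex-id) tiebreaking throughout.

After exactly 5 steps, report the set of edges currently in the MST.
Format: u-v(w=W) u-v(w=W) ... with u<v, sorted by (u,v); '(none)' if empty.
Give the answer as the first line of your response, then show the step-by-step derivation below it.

0-1(w=5) 0-2(w=8) 0-4(w=2) 1-3(w=9) 4-6(w=4)

step 1: add edge 0-1 (w=5); MST = {0-1(w=5)}
step 2: add edge 0-4 (w=2); MST = {0-1(w=5) 0-4(w=2)}
step 3: add edge 4-6 (w=4); MST = {0-1(w=5) 0-4(w=2) 4-6(w=4)}
step 4: add edge 0-2 (w=8); MST = {0-1(w=5) 0-2(w=8) 0-4(w=2) 4-6(w=4)}
step 5: add edge 1-3 (w=9); MST = {0-1(w=5) 0-2(w=8) 0-4(w=2) 1-3(w=9) 4-6(w=4)}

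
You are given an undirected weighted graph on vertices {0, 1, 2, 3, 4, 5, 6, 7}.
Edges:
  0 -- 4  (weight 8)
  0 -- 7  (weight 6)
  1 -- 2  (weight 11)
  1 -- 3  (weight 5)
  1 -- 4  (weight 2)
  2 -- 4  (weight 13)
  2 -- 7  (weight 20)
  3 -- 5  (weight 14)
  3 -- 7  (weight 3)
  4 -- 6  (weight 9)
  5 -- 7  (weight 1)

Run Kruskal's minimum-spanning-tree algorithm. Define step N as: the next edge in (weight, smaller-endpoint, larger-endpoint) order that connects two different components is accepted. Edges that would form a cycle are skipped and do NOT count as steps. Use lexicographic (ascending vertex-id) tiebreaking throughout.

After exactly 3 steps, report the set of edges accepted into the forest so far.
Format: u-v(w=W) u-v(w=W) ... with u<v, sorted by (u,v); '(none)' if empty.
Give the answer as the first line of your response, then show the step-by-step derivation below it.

1-4(w=2) 3-7(w=3) 5-7(w=1)

step 1: add edge 5-7 (w=1); MST = {5-7(w=1)}
step 2: add edge 1-4 (w=2); MST = {1-4(w=2) 5-7(w=1)}
step 3: add edge 3-7 (w=3); MST = {1-4(w=2) 3-7(w=3) 5-7(w=1)}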